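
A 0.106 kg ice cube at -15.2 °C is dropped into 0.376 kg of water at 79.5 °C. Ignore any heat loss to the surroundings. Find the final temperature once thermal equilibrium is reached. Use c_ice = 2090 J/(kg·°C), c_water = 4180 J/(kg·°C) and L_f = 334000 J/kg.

T_f ≈ 42.8 °C

Setting the total heat transfer to zero:
ice -15.2→0 °C: 0.106×2090×15.2 = 3367.4; latent heat to melt: 0.106×334000 = 35404; meltwater 0→T: 0.106×4180×T = 443.08 T; water: 1571.7(T − 79.5)
2014.8 T = 124949 − 38771 = 86177
T ≈ 42.77 °C (positive, so assuming full melt was valid).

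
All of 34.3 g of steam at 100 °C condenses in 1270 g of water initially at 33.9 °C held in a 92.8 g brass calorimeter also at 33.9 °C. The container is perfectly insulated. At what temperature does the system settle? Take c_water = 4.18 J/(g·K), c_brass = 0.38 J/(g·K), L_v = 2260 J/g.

Sum of m c ΔT and latent-heat terms is zero:
latent heat released on condensation: 34.3×2260 = 77518
  condensed water 100 °C→T: 143.37(T − 100)
  original water: 5308.6(T − 33.9)
  brass cup: 92.8×0.38×(T − 33.9) = 35.26(T − 33.9)
5487.2 T = 77518 + 14337 + 181157 = 273012
T ≈ 49.75 °C (< 100 °C, so full condensation is consistent).

T_f ≈ 49.8 °C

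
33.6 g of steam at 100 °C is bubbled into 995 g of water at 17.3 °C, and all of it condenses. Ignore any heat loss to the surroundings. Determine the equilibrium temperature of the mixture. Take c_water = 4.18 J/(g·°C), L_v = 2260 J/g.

Net heat exchanged in the isolated system is zero:
latent heat released on condensation: 33.6·2260 = 75936; condensate cools 100→T: 33.6·4.18·(T − 100) = 140.45(T − 100); original water: 4159.1(T − 17.3)
4299.5 T = 75936 + 14045 + 71952 = 161933
T ≈ 37.66 °C — below 100 °C, confirming all the steam condensed.

T_f ≈ 37.7 °C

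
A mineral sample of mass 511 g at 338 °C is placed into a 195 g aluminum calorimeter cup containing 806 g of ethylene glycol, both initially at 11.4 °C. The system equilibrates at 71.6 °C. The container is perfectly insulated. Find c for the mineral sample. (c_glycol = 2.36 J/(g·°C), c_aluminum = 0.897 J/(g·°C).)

c ≈ 0.919 J/(g·°C)

Energy conservation, ΣQ = 0:
511×c×(71.6 − 338) + 806×2.36×(71.6 − 11.4) + 195×0.897×(71.6 − 11.4) = 0
-136130 c = -125040
c = -125040/-136130 ≈ 0.9185 J/(g·°C)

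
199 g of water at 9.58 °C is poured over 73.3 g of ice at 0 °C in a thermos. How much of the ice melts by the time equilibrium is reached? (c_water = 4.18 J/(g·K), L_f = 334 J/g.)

Heat available from the water dropping to 0 °C: 199·4.18·9.58 = 7968.8 J.
Melting all 73.3 g of ice would need 73.3·334 = 24482 J.
Since 7968.8 < 24482 J, not all the ice melts; equilibrium is at 0 °C.
Mass melted = 7968.8/334 ≈ 23.86 g.

m_melted ≈ 23.9 g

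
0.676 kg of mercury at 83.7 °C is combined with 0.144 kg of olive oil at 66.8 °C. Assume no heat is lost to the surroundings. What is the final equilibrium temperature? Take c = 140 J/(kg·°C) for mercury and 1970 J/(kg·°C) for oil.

T_f ≈ 71.0 °C

Let T be the final temperature. ΣQ_i = 0:
0.676*140*(T − 83.7) + 0.144*1970*(T − 66.8) = 0
94.64(T − 83.7) + 283.68(T − 66.8) = 0
(94.64 + 283.68) T = 94.64*83.7 + 283.68*66.8
T ≈ 71.03 °C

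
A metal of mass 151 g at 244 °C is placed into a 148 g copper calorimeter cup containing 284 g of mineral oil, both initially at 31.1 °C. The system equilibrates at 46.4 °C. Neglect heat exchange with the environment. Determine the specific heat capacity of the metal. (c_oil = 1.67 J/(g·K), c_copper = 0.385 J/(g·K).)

Net heat exchanged in the isolated system is zero:
151×c×(46.4 − 244) + 284×1.67×(46.4 − 31.1) + 148×0.385×(46.4 − 31.1) = 0
-29838 c = -8128.3
c = -8128.3/-29838 ≈ 0.2724 J/(g·K)

c ≈ 0.272 J/(g·K)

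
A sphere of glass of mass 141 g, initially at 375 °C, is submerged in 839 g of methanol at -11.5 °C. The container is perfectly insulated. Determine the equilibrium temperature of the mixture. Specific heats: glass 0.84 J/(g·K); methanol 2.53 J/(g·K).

T_f ≈ 8.9 °C

Let T be the final temperature. ΣQ_i = 0:
141·0.84·(T − 375) + 839·2.53·(T − (-11.5)) = 0
118.44(T − 375) + 2122.7(T − (-11.5)) = 0
2241.1 T = 20004
T = 20004 / 2241.1 = 8.93 °C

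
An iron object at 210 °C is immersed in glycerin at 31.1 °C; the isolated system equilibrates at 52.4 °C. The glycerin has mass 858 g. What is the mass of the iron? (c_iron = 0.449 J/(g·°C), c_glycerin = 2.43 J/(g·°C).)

Taking heat into each body as positive, Σ m c ΔT = 0:
m·0.449·(52.4 − 210) + 858·2.43·(52.4 − 31.1) = 0
-70.76 m = -44409
m = -44409/-70.76 ≈ 627.6 g

m ≈ 628 g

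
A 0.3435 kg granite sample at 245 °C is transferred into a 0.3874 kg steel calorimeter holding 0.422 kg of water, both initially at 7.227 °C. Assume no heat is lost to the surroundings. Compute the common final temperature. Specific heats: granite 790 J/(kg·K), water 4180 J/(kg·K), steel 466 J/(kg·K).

T_f ≈ 36.3 °C

Net heat exchanged in the isolated system is zero:
0.3435·790·(T − 245) + 0.422·4180·(T − 7.227) + 0.3874·466·(T − 7.227) = 0
271.37(T − 245) + 1764(T − 7.227) + 180.53(T − 7.227) = 0
2215.9 T = 80537
T = 80537 / 2215.9 = 36.3 °C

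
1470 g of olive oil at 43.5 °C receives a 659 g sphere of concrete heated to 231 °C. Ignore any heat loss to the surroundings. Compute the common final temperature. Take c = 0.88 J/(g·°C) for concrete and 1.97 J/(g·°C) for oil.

T_f = Σ m_i c_i T_i / Σ m_i c_i:
T_f = (579.92·231 + 2895.9·43.5) / (579.92 + 2895.9)
    = 259933 / 3475.8 ≈ 74.78 °C

T_f ≈ 74.8 °C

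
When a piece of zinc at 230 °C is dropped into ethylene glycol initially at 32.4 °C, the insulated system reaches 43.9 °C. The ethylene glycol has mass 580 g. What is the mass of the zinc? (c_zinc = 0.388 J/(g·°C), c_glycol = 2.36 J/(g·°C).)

Conservation of energy gives ΣQ = 0:
m×0.388×(43.9 − 230) + 580×2.36×(43.9 − 32.4) = 0
-72.21 m = -15741
m = -15741/-72.21 ≈ 218 g

m ≈ 218 g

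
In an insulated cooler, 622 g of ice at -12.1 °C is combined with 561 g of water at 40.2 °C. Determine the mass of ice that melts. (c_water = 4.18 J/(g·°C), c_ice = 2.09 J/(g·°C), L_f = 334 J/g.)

Water can give up m c ΔT = 561·4.18·40.2 = 94268 J before reaching 0 °C.
Of that, 622·2.09·12.1 = 15730 J goes to bring the ice to 0 °C, leaving 78538 J.
Melting all 622 g of ice would need 622·334 = 207748 J.
That's not enough to melt it all — equilibrium is at 0 °C with ice remaining.
m_melt = 78538 / L_f = 235.1 g.

m_melted ≈ 235 g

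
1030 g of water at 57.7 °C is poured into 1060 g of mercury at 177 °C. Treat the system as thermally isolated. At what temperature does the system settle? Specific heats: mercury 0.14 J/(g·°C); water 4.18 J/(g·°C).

Conservation of energy gives ΣQ = 0:
1060·0.14·(T − 177) + 1030·4.18·(T − 57.7) = 0
(148.4 + 4305.4) T = 148.4·177 + 4305.4·57.7
T ≈ 61.68 °C

T_f ≈ 61.7 °C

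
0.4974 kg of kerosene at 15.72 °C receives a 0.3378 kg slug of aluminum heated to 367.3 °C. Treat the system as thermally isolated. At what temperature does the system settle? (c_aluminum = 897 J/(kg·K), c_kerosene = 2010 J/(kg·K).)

T_f ≈ 97.5 °C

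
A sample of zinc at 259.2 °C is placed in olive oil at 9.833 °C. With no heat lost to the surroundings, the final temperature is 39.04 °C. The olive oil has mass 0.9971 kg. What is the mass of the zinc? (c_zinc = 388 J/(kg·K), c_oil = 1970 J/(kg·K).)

m ≈ 0.672 kg

Net heat exchanged in the isolated system is zero:
m×388×(39.04 − 259.2) + 0.9971×1970×(39.04 − 9.833) = 0
-85422 m = -57371
m = -57371/-85422 ≈ 0.6716 kg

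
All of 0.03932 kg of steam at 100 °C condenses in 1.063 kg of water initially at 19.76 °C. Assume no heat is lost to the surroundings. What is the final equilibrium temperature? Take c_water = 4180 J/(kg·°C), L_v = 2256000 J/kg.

Setting the total heat transfer to zero:
condense steam: −0.03932·2256000 = −88706; condensed water 100 °C→T: 164.36(T − 100); original water: 4443.3(T − 19.76)
4607.7 T = 88706 + 16436 + 87800 = 192942
T ≈ 41.87 °C — below 100 °C, confirming all the steam condensed.

T_f ≈ 41.9 °C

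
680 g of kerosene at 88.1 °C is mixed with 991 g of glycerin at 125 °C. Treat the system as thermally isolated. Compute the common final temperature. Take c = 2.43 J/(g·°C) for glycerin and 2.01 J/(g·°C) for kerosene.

T_f = Σ m_i c_i T_i / Σ m_i c_i:
T_f = (2408.1*125 + 1366.8*88.1) / (2408.1 + 1366.8)
    = 421431 / 3774.9 ≈ 111.64 °C

T_f ≈ 111.6 °C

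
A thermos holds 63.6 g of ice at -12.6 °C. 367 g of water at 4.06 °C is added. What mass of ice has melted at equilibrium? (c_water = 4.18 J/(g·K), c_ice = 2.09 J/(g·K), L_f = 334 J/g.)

m_melted ≈ 13.6 g

Water can give up m c ΔT = 367·4.18·4.06 = 6228.3 J before reaching 0 °C.
Warming the ice to 0 °C takes 63.6·2.09·12.6 = 1674.8 J, leaving 4553.4 J for melting.
Fully melting the ice requires m_ice L_f = 63.6·334 = 21242 J.
4553.4 J < 21242 J, so only part of the ice melts and the system sits at 0 °C.
m_melt = 4553.4 / L_f = 13.63 g.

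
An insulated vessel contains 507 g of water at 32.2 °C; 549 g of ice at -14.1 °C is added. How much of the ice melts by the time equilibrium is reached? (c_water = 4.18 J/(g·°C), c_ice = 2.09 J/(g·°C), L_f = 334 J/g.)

m_melted ≈ 156 g

Water can give up m c ΔT = 507×4.18×32.2 = 68240 J before reaching 0 °C.
Warming the ice to 0 °C takes 549×2.09×14.1 = 16178 J, leaving 52062 J for melting.
Fully melting the ice requires m_ice L_f = 549×334 = 183366 J.
That's not enough to melt it all — equilibrium is at 0 °C with ice remaining.
Mass melted = 52062/334 ≈ 155.9 g.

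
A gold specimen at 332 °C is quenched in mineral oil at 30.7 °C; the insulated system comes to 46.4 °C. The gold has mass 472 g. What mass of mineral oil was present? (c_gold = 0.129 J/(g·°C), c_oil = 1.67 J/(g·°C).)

Energy conservation, ΣQ = 0:
472·0.129·(46.4 − 332) + m·1.67·(46.4 − 30.7) = 0
26.22 m = 17390
m = 17390/26.22 ≈ 663.2 g

m ≈ 663 g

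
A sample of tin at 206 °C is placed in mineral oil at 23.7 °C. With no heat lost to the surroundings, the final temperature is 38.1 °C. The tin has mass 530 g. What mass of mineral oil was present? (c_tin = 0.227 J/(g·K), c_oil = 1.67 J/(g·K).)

m ≈ 840 g

Heat lost by the tin = heat gained by the oil:
530×0.227×(206 − 38.1) = m×1.67×(38.1 − 23.7)
24.05 m = 20200  ⇒  m ≈ 840 g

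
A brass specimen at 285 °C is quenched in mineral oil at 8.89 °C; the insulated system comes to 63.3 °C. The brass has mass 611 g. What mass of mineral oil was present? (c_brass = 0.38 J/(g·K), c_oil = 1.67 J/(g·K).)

m ≈ 566 g

Setting the total heat transfer to zero:
611·0.38·(63.3 − 285) + m·1.67·(63.3 − 8.89) = 0
90.86 m = 51474
m = 51474/90.86 ≈ 566.5 g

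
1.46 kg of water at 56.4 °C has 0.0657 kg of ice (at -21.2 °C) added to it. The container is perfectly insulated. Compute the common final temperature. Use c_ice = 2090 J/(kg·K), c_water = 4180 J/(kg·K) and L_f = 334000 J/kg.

T_f ≈ 50.1 °C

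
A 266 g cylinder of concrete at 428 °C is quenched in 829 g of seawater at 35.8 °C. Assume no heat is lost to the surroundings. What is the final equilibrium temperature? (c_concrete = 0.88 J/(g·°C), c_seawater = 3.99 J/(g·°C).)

|Q_concrete| = |Q_seawater|:
266*0.88*(428 − T) = 829*3.99*(T − 35.8)
234.08(428 − T) = 3307.7(T − 35.8)
3541.8 T = 218602  ⇒  T ≈ 61.72 °C

T_f ≈ 61.7 °C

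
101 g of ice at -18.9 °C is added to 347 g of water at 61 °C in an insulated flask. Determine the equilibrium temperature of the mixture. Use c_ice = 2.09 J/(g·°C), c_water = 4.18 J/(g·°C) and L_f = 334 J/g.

Net heat exchanged in the isolated system is zero:
warm ice to 0 °C: 101·2.09·(0 − (-18.9)) = 3989.6
  melt ice: 101·334 = 33734
  meltwater 0→T: 101·4.18·T = 422.18 T
  water: 1450.5(T − 61)
1872.6 T = 88478 − 37724 = 50754
T ≈ 27.10 °C — above 0 °C, consistent with complete melting.

T_f ≈ 27.1 °C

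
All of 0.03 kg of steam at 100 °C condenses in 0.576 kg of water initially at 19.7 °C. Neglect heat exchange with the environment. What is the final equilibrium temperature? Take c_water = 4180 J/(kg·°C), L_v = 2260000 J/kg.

T_f ≈ 50.4 °C

Conservation of energy gives ΣQ = 0:
latent heat released on condensation: 0.03×2260000 = 67800
  condensed water 100 °C→T: 125.4(T − 100)
  water warms: 0.576×4180×(T − 19.7) = 2407.7(T − 19.7)
2533.1 T = 67800 + 12540 + 47431 = 127771
T ≈ 50.44 °C, under the boiling point, so the assumption holds.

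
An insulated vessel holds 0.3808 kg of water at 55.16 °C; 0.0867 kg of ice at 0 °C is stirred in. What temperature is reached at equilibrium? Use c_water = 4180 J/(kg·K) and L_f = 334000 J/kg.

T_f ≈ 30.1 °C

Taking heat into each body as positive, Σ m c ΔT = 0:
melt ice: 0.0867×334000 = 28958
  meltwater 0→T: 0.0867×4180×T = 362.41 T
  water cools: 0.3808×4180×(T − 55.16) = 1591.7(T − 55.16)
1954.2 T = 87801 − 28958 = 58843
T ≈ 30.11 °C — above 0 °C, consistent with complete melting.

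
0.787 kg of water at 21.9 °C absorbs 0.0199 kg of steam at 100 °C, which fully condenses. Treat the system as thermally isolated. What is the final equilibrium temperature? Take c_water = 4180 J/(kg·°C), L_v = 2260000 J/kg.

Sum of m c ΔT and latent-heat terms is zero:
condense steam: −0.0199·2260000 = −44974
  condensate cools 100→T: 0.0199·4180·(T − 100) = 83.18(T − 100)
  water warms: 0.787·4180·(T − 21.9) = 3289.7(T − 21.9)
3372.8 T = 44974 + 8318.2 + 72044 = 125336
T ≈ 37.16 °C — below 100 °C, confirming all the steam condensed.

T_f ≈ 37.2 °C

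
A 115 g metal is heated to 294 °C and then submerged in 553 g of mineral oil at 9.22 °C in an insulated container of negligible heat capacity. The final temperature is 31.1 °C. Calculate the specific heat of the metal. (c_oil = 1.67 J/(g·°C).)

c ≈ 0.668 J/(g·°C)

m_s c (T_s − T_f) = m_oil c_oil (T_f − T_0):
115×c×(294 − 31.1) = 553×1.67×(31.1 − 9.22)
30233 c = 20206  ⇒  c ≈ 0.6683 J/(g·°C)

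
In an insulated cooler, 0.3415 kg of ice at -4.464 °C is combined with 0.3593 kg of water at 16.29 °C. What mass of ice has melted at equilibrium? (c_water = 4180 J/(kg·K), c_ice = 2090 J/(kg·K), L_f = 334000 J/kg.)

Cooling the water to 0 °C releases 0.3593×4180×16.29 = 24466 J.
Warming the ice to 0 °C takes 0.3415×2090×4.464 = 3186.1 J, leaving 21279 J for melting.
Melting all 0.3415 kg of ice would need 0.3415×334000 = 114061 J.
21279 J < 114061 J, so only part of the ice melts and the system sits at 0 °C.
m_melt = 21279 / L_f = 0.06371 kg.

m_melted ≈ 0.0637 kg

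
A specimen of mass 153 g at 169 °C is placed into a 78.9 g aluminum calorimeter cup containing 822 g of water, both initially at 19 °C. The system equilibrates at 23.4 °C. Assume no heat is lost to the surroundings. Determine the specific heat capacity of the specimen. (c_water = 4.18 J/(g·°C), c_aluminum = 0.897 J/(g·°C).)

Energy conservation, ΣQ = 0:
153·c·(23.4 − 169) + 822·4.18·(23.4 − 19) + 78.9·0.897·(23.4 − 19) = 0
-22277 c = -15430
c = -15430/-22277 ≈ 0.6926 J/(g·°C)

c ≈ 0.693 J/(g·°C)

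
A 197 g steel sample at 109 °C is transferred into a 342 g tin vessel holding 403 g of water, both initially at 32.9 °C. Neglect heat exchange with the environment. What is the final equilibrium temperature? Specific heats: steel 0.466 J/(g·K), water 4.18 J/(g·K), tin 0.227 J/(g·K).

T_f ≈ 36.7 °C

Taking heat into each body as positive, Σ m c ΔT = 0:
197×0.466×(T − 109) + 403×4.18×(T − 32.9) + 342×0.227×(T − 32.9) = 0
91.8(T − 109) + 1684.5(T − 32.9) + 77.63(T − 32.9) = 0
(91.8 + 1684.5 + 77.63) T = 91.8×109 + 1684.5×32.9 + 77.63×32.9
T ≈ 36.67 °C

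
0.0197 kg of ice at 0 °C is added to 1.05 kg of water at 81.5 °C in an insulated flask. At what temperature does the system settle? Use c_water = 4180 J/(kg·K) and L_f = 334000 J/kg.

T_f ≈ 78.5 °C

Conservation of energy gives ΣQ = 0:
melt ice: 0.0197×334000 = 6579.8
  warm the meltwater: 82.35 T
  water: 4389(T − 81.5)
4471.3 T = 357704 − 6579.8 = 351124
T ≈ 78.53 °C — above 0 °C, consistent with complete melting.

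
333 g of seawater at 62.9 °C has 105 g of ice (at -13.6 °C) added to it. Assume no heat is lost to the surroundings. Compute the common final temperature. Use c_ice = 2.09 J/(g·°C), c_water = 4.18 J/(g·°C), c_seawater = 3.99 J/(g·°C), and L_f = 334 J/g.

Energy conservation, ΣQ = 0:
ice -13.6→0 °C: 105·2.09·13.6 = 2984.5
  melt ice: 105·334 = 35070
  warm the meltwater: 438.9 T
  seawater: 1328.7(T − 62.9)
1767.6 T = 83573 − 38055 = 45519
T ≈ 25.75 °C. Since T > 0 °C, the all-ice-melts assumption holds.

T_f ≈ 25.8 °C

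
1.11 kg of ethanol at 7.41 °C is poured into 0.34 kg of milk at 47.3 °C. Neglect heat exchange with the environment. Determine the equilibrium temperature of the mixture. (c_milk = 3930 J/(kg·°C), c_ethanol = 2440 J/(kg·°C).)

T_f is the heat-capacity-weighted average of the initial temperatures:
T_f = (1336.2×47.3 + 2708.4×7.41) / (1336.2 + 2708.4)
    = 83272 / 4044.6 ≈ 20.59 °C

T_f ≈ 20.6 °C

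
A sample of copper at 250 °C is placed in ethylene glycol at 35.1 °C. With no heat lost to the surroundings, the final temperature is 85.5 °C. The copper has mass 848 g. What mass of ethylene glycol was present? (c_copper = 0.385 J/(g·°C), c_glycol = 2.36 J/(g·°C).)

m ≈ 452 g

Heat gained plus heat lost sum to zero:
848×0.385×(85.5 − 250) + m×2.36×(85.5 − 35.1) = 0
118.94 m = 53706
m = 53706/118.94 ≈ 451.5 g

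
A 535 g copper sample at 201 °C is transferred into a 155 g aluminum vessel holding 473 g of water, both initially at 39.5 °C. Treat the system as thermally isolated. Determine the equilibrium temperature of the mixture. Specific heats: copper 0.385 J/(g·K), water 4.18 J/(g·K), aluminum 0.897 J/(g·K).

T_f ≈ 53.8 °C

Energy conservation, ΣQ = 0:
535*0.385*(T − 201) + 473*4.18*(T − 39.5) + 155*0.897*(T − 39.5) = 0
205.97(T − 201) + 1977.1(T − 39.5) + 139.03(T − 39.5) = 0
(205.97 + 1977.1 + 139.03) T = 205.97*201 + 1977.1*39.5 + 139.03*39.5
T = 124990 / 2322.1 = 53.8 °C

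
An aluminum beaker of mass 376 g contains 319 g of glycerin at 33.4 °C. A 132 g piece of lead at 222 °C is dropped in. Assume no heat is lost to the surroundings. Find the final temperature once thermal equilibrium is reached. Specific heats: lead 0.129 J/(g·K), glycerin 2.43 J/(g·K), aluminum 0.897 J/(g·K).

Net heat exchanged in the isolated system is zero:
132*0.129*(T − 222) + 319*2.43*(T − 33.4) + 376*0.897*(T − 33.4) = 0
17.03(T − 222) + 775.17(T − 33.4) + 337.27(T − 33.4) = 0
1129.5 T = 40936
T ≈ 36.24 °C

T_f ≈ 36.2 °C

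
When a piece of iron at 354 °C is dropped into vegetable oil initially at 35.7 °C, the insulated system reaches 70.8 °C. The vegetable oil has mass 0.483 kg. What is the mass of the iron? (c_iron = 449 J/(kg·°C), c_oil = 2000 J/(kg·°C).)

m ≈ 0.267 kg

Heat lost by the iron = heat gained by the oil:
m·449·(354 − 70.8) = 0.483·2000·(70.8 − 35.7)
127157 m = 33907  ⇒  m ≈ 0.2667 kg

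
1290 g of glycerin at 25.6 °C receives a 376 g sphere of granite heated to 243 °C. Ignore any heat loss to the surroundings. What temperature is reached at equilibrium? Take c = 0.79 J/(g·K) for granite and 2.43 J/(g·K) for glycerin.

T_f ≈ 44.4 °C

Conservation of energy gives ΣQ = 0:
376·0.79·(T − 243) + 1290·2.43·(T − 25.6) = 0
297.04(T − 243) + 3134.7(T − 25.6) = 0
3431.7 T = 152429
T = 152429 / 3431.7 = 44.4 °C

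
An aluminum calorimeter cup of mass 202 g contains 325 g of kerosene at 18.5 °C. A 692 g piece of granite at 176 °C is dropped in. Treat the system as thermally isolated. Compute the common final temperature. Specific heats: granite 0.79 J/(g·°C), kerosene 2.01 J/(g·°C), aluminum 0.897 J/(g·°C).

Net heat exchanged in the isolated system is zero:
692*0.79*(T − 176) + 325*2.01*(T − 18.5) + 202*0.897*(T − 18.5) = 0
(546.68 + 653.25 + 181.19) T = 546.68*176 + 653.25*18.5 + 181.19*18.5
T = 111653/1381.1 ≈ 80.84 °C

T_f ≈ 80.8 °C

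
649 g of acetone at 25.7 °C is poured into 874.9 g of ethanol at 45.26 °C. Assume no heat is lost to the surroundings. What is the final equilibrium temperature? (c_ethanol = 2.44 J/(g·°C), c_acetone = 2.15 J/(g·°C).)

T_f ≈ 37.5 °C

Taking heat into each body as positive, Σ m c ΔT = 0:
874.9×2.44×(T − 45.26) + 649×2.15×(T − 25.7) = 0
2134.8(T − 45.26) + 1395.3(T − 25.7) = 0
3530.1 T = 132480
T ≈ 37.53 °C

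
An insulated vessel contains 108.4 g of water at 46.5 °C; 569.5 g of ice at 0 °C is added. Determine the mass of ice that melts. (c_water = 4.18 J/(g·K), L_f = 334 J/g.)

Heat available from the water dropping to 0 °C: 108.4·4.18·46.5 = 21070 J.
To melt every bit of ice: 569.5·334 = 190213 J.
Since 21070 < 190213 J, not all the ice melts; equilibrium is at 0 °C.
m_melted·334 = 21070  ⇒  m_melted ≈ 63.08 g.

m_melted ≈ 63.1 g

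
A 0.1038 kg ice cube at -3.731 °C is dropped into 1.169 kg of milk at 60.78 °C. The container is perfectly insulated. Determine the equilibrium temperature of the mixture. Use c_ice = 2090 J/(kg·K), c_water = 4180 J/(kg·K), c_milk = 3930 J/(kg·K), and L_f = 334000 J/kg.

Heat gained plus heat lost sum to zero:
warm ice to 0 °C: 0.1038·2090·(0 − (-3.731)) = 809.41; latent heat to melt: 0.1038·334000 = 34669; meltwater 0→T: 0.1038·4180·T = 433.88 T; milk cools: 1.169·3930·(T − 60.78) = 4594.2(T − 60.78)
5028.1 T = 279234 − 35479 = 243755
T ≈ 48.48 °C — above 0 °C, consistent with complete melting.

T_f ≈ 48.5 °C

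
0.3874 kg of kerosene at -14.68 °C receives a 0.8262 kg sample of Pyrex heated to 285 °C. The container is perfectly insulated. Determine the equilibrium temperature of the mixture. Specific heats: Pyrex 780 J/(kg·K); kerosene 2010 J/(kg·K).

T_f = Σ m_i c_i T_i / Σ m_i c_i:
T_f = (644.44·285 + 778.67·(-14.68)) / (644.44 + 778.67)
    = 172233 / 1423.1 ≈ 121.03 °C

T_f ≈ 121.0 °C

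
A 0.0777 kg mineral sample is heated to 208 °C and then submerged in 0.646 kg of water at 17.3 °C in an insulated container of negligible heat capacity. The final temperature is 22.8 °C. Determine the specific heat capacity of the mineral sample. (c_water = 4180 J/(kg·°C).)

c ≈ 1030 J/(kg·°C)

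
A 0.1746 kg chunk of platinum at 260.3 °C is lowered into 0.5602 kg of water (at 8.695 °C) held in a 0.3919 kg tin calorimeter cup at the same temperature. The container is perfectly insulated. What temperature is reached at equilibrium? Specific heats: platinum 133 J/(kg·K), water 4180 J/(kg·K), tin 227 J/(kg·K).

T_f ≈ 11.1 °C

T_f = Σ m_i c_i T_i / Σ m_i c_i:
T_f = (23.22·260.3 + 2341.6·8.695 + 88.96·8.695) / (23.22 + 2341.6 + 88.96)
    = 27179 / 2453.8 ≈ 11.08 °C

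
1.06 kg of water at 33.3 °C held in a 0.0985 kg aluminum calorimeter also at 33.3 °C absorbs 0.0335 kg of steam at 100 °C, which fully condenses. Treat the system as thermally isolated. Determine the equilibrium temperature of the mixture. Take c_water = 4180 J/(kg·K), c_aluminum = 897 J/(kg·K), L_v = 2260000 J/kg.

Heat gained plus heat lost sum to zero:
steam→water at 100 °C releases m L_v = 0.0335·2260000 = 75710; condensate cools 100→T: 0.0335·4180·(T − 100) = 140.03(T − 100); original water: 4430.8(T − 33.3); aluminum cup: 0.0985·897·(T − 33.3) = 88.35(T − 33.3)
4659.2 T = 75710 + 14003 + 150488 = 240201
T ≈ 51.55 °C, under the boiling point, so the assumption holds.

T_f ≈ 51.6 °C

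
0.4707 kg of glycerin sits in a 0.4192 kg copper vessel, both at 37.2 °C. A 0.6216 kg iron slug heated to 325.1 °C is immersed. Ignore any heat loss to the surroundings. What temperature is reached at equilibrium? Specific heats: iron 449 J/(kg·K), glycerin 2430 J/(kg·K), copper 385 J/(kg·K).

Net heat exchanged in the isolated system is zero:
0.6216*449*(T − 325.1) + 0.4707*2430*(T − 37.2) + 0.4192*385*(T − 37.2) = 0
279.1(T − 325.1) + 1143.8(T − 37.2) + 161.39(T − 37.2) = 0
(279.1 + 1143.8 + 161.39) T = 279.1*325.1 + 1143.8*37.2 + 161.39*37.2
T ≈ 87.92 °C

T_f ≈ 87.9 °C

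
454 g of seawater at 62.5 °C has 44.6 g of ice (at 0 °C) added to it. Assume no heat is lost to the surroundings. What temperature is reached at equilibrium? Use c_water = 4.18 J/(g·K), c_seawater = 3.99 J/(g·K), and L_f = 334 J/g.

T_f ≈ 49.2 °C

Energy conservation, ΣQ = 0:
latent heat to melt: 44.6·334 = 14896
  warm the meltwater: 186.43 T
  seawater: 1811.5(T − 62.5)
1997.9 T = 113216 − 14896 = 98320
T ≈ 49.21 °C — above 0 °C, consistent with complete melting.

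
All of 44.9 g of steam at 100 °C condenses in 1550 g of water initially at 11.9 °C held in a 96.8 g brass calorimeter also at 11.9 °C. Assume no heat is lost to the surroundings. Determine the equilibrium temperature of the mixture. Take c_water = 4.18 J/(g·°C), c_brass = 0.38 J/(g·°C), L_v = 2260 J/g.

Let T be the final temperature. ΣQ_i = 0:
condense steam: −44.9·2260 = −101474
  condensate cools 100→T: 44.9·4.18·(T − 100) = 187.68(T − 100)
  original water: 6479(T − 11.9)
  brass cup: 96.8·0.38·(T − 11.9) = 36.78(T − 11.9)
6703.5 T = 101474 + 18768 + 77538 = 197780
T ≈ 29.50 °C, under the boiling point, so the assumption holds.

T_f ≈ 29.5 °C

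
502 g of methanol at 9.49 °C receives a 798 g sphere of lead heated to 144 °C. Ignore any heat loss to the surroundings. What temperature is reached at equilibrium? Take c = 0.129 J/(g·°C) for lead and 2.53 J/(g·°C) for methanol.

T_f ≈ 19.6 °C

T_f = Σ m_i c_i T_i / Σ m_i c_i:
T_f = (102.94·144 + 1270.1·9.49) / (102.94 + 1270.1)
    = 26877 / 1373 ≈ 19.58 °C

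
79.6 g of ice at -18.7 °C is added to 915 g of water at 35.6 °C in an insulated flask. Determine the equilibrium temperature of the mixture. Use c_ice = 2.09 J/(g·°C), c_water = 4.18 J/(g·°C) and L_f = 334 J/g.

T_f ≈ 25.6 °C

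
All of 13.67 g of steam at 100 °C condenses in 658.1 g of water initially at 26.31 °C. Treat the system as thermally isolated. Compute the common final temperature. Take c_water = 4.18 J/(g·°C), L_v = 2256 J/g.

Conservation of energy gives ΣQ = 0:
steam→water at 100 °C releases m L_v = 13.67×2256 = 30840
  condensate cools 100→T: 13.67×4.18×(T − 100) = 57.14(T − 100)
  original water: 2750.9(T − 26.31)
2808 T = 30840 + 5714.1 + 72375 = 108929
T ≈ 38.79 °C (< 100 °C, so full condensation is consistent).

T_f ≈ 38.8 °C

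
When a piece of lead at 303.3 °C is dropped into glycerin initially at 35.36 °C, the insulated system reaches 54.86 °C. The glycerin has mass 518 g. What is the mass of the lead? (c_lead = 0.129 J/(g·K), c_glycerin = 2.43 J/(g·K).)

m ≈ 766 g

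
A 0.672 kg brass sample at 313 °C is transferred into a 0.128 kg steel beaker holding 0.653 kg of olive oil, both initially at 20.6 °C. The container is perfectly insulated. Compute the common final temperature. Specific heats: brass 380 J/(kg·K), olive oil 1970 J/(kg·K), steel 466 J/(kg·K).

Taking heat into each body as positive, Σ m c ΔT = 0:
0.672·380·(T − 313) + 0.653·1970·(T − 20.6) + 0.128·466·(T − 20.6) = 0
(255.36 + 1286.4 + 59.65) T = 255.36·313 + 1286.4·20.6 + 59.65·20.6
T = 107656/1601.4 ≈ 67.23 °C

T_f ≈ 67.2 °C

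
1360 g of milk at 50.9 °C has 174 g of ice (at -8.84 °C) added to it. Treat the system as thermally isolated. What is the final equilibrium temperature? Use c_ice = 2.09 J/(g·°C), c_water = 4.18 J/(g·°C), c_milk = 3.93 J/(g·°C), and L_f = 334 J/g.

Conservation of energy gives ΣQ = 0:
warm ice to 0 °C: 174·2.09·(0 − (-8.84)) = 3214.8; fusion: m_ice L_f = 174·334 = 58116; warm the meltwater: 727.32 T; milk cools: 1360·3.93·(T − 50.9) = 5344.8(T − 50.9)
6072.1 T = 272050 − 61331 = 210720
T ≈ 34.70 °C — above 0 °C, consistent with complete melting.

T_f ≈ 34.7 °C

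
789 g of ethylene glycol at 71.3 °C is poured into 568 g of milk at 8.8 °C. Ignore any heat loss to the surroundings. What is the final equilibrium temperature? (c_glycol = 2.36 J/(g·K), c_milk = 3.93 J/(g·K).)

T_f ≈ 37.2 °C

Set heat shed by the hot body equal to heat absorbed by the cold body:
789·2.36·(71.3 − T) = 568·3.93·(T − 8.8)
1862(71.3 − T) = 2232.2(T − 8.8)
4094.3 T = 152407  ⇒  T ≈ 37.22 °C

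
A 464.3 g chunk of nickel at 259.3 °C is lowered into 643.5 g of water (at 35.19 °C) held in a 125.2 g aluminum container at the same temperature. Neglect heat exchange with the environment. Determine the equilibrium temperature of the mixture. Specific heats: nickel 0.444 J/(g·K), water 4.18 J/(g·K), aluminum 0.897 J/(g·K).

T_f ≈ 50.5 °C

Setting the total heat transfer to zero:
464.3×0.444×(T − 259.3) + 643.5×4.18×(T − 35.19) + 125.2×0.897×(T − 35.19) = 0
206.15(T − 259.3) + 2689.8(T − 35.19) + 112.3(T − 35.19) = 0
(206.15 + 2689.8 + 112.3) T = 206.15×259.3 + 2689.8×35.19 + 112.3×35.19
T ≈ 50.55 °C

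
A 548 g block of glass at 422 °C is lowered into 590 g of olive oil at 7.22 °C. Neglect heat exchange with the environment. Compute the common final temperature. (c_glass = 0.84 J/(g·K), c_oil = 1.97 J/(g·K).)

With ΣQ=0 the equilibrium temperature is the m·c-weighted mean:
T_f = (460.32×422 + 1162.3×7.22) / (460.32 + 1162.3)
    = 202647 / 1622.6 ≈ 124.89 °C

T_f ≈ 124.9 °C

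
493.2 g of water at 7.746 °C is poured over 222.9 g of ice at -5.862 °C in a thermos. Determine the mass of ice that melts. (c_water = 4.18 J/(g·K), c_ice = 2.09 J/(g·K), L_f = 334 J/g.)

m_melted ≈ 39.6 g

Heat available from the water dropping to 0 °C: 493.2×4.18×7.746 = 15969 J.
Of that, 222.9×2.09×5.862 = 2730.9 J goes to bring the ice to 0 °C, leaving 13238 J.
Melting all 222.9 g of ice would need 222.9×334 = 74449 J.
Since 13238 < 74449 J, not all the ice melts; equilibrium is at 0 °C.
m_melt = 13238 / L_f = 39.64 g.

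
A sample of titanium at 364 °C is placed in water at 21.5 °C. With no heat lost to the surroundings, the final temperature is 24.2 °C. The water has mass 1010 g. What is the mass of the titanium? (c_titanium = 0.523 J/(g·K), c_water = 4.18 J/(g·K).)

m ≈ 64.1 g

|Q_titanium| = |Q_water|:
m×0.523×(364 − 24.2) = 1010×4.18×(24.2 − 21.5)
177.72 m = 11399  ⇒  m ≈ 64.14 g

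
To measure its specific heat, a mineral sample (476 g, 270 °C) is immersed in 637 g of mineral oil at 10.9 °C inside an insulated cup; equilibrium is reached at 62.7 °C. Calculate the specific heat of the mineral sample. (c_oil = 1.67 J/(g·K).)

Taking heat into each body as positive, Σ m c ΔT = 0:
476·c·(62.7 − 270) + 637·1.67·(62.7 − 10.9) = 0
-98675 c = -55104
c = -55104/-98675 ≈ 0.5584 J/(g·K)

c ≈ 0.558 J/(g·K)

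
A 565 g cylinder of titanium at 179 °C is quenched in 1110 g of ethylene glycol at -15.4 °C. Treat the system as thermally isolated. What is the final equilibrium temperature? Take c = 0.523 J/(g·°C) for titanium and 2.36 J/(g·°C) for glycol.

T_f is the heat-capacity-weighted average of the initial temperatures:
T_f = (295.5·179 + 2619.6·(-15.4)) / (295.5 + 2619.6)
    = 12552 / 2915.1 ≈ 4.31 °C

T_f ≈ 4.3 °C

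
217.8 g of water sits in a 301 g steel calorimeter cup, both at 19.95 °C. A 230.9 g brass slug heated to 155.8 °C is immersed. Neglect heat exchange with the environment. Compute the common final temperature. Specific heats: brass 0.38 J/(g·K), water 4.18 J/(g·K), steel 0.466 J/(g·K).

T_f ≈ 30.4 °C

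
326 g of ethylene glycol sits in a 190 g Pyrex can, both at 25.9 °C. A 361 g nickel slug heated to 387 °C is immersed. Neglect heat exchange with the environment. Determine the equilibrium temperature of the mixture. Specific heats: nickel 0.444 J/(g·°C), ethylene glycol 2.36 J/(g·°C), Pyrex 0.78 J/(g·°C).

T_f ≈ 79.6 °C

T_f is the heat-capacity-weighted average of the initial temperatures:
T_f = (160.28·387 + 769.36·25.9 + 148.2·25.9) / (160.28 + 769.36 + 148.2)
    = 85795 / 1077.8 ≈ 79.60 °C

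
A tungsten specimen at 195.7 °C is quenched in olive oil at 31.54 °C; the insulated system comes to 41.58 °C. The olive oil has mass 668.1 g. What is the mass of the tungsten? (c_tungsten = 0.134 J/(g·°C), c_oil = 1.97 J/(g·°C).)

m ≈ 640 g

Setting the total heat transfer to zero:
m·0.134·(41.58 − 195.7) + 668.1·1.97·(41.58 − 31.54) = 0
-20.65 m = -13214
m = -13214/-20.65 ≈ 639.8 g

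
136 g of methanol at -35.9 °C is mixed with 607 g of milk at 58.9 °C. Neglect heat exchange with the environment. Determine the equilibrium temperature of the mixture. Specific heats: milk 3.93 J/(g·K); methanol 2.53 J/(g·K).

T_f ≈ 46.9 °C

Setting the total heat transfer to zero:
607*3.93*(T − 58.9) + 136*2.53*(T − (-35.9)) = 0
2385.5(T − 58.9) + 344.08(T − (-35.9)) = 0
2729.6 T = 128154
T = 128154/2729.6 ≈ 46.95 °C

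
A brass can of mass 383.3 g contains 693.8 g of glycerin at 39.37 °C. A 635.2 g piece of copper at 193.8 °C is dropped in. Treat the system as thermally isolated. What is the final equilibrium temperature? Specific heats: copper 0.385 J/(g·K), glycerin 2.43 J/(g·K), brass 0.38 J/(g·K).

T_f ≈ 57.6 °C

Taking heat into each body as positive, Σ m c ΔT = 0:
635.2×0.385×(T − 193.8) + 693.8×2.43×(T − 39.37) + 383.3×0.38×(T − 39.37) = 0
244.55(T − 193.8) + 1685.9(T − 39.37) + 145.65(T − 39.37) = 0
(244.55 + 1685.9 + 145.65) T = 244.55×193.8 + 1685.9×39.37 + 145.65×39.37
T = 119504/2076.1 ≈ 57.56 °C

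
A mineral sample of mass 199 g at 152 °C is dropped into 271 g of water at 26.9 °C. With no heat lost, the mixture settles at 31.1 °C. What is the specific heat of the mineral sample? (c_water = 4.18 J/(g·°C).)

c ≈ 0.198 J/(g·°C)

m_s c (T_s − T_f) = m_water c_water (T_f − T_0):
199·c·(152 − 31.1) = 271·4.18·(31.1 − 26.9)
24059 c = 4757.7  ⇒  c ≈ 0.1977 J/(g·°C)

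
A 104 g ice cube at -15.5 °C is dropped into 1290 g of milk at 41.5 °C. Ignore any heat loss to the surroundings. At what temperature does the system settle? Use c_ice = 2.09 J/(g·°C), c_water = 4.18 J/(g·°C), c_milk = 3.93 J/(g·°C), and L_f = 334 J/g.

T_f ≈ 31.3 °C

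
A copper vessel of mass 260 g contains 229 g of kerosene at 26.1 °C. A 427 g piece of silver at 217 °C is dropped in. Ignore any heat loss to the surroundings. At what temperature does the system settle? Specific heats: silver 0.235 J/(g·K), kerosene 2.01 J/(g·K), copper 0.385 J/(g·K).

Taking heat into each body as positive, Σ m c ΔT = 0:
427*0.235*(T − 217) + 229*2.01*(T − 26.1) + 260*0.385*(T − 26.1) = 0
660.74 T = 36401
T = 36401/660.74 ≈ 55.09 °C

T_f ≈ 55.1 °C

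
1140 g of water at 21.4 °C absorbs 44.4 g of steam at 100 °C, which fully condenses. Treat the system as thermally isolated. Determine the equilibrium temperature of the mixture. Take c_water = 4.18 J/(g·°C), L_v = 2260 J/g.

T_f ≈ 44.6 °C

Conservation of energy gives ΣQ = 0:
condense steam: −44.4×2260 = −100344
  condensed water 100 °C→T: 185.59(T − 100)
  original water: 4765.2(T − 21.4)
4950.8 T = 100344 + 18559 + 101975 = 220878
T ≈ 44.61 °C (< 100 °C, so full condensation is consistent).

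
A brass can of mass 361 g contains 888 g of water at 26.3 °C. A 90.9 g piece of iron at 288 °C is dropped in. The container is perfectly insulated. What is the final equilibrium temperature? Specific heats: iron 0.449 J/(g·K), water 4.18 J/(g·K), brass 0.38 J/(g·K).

T_f = Σ m_i c_i T_i / Σ m_i c_i:
T_f = (40.81*288 + 3711.8*26.3 + 137.18*26.3) / (40.81 + 3711.8 + 137.18)
    = 112984 / 3889.8 ≈ 29.05 °C

T_f ≈ 29.0 °C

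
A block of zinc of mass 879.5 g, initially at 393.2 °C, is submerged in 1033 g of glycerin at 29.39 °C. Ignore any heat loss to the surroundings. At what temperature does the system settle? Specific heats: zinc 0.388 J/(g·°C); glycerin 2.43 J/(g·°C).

T_f is the heat-capacity-weighted average of the initial temperatures:
T_f = (341.25×393.2 + 2510.2×29.39) / (341.25 + 2510.2)
    = 207952 / 2851.4 ≈ 72.93 °C

T_f ≈ 72.9 °C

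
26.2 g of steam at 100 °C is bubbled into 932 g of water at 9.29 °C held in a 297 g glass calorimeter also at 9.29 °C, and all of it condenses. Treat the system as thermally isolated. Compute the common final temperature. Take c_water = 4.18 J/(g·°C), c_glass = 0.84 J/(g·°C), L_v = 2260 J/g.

T_f ≈ 25.5 °C

Energy balance with sensible and latent terms:
steam→water at 100 °C releases m L_v = 26.2×2260 = 59212
  condensed water 100 °C→T: 109.52(T − 100)
  original water: 3895.8(T − 9.29)
  cup: 249.48(T − 9.29)
4254.8 T = 59212 + 10952 + 38509 = 108673
T ≈ 25.54 °C — below 100 °C, confirming all the steam condensed.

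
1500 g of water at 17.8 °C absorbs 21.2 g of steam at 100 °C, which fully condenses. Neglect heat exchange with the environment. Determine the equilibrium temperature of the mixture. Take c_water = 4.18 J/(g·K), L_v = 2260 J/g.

Energy balance with sensible and latent terms:
condense steam: −21.2×2260 = −47912
  condensate cools 100→T: 21.2×4.18×(T − 100) = 88.62(T − 100)
  water warms: 1500×4.18×(T − 17.8) = 6270(T − 17.8)
6358.6 T = 47912 + 8861.6 + 111606 = 168380
T ≈ 26.48 °C (< 100 °C, so full condensation is consistent).

T_f ≈ 26.5 °C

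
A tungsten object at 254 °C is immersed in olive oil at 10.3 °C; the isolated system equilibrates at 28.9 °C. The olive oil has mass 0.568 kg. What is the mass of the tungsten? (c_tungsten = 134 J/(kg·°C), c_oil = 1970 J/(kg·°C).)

m ≈ 0.69 kg

Let T be the final temperature. ΣQ_i = 0:
m×134×(28.9 − 254) + 0.568×1970×(28.9 − 10.3) = 0
-30163 m = -20813
m = -20813/-30163 ≈ 0.69 kg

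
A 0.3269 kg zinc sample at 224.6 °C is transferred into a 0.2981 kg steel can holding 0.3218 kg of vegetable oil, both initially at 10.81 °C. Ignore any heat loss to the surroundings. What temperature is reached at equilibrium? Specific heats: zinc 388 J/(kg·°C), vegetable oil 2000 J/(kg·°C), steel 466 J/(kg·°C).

T_f ≈ 40.6 °C

Heat gained plus heat lost sum to zero:
0.3269*388*(T − 224.6) + 0.3218*2000*(T − 10.81) + 0.2981*466*(T − 10.81) = 0
909.35 T = 36947
T = 36947 / 909.35 = 40.6 °C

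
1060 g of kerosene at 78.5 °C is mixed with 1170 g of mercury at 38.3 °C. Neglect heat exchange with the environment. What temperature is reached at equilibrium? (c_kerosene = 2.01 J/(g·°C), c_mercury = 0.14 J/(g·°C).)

Set heat shed by the hot body equal to heat absorbed by the cold body:
1060×2.01×(78.5 − T) = 1170×0.14×(T − 38.3)
2130.6(78.5 − T) = 163.8(T − 38.3)
2294.4 T = 173526  ⇒  T ≈ 75.63 °C

T_f ≈ 75.6 °C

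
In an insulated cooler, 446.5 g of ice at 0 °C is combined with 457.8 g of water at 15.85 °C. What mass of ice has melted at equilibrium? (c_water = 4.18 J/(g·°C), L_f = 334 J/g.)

m_melted ≈ 90.8 g

Cooling the water to 0 °C releases 457.8×4.18×15.85 = 30331 J.
Melting all 446.5 g of ice would need 446.5×334 = 149131 J.
That's not enough to melt it all — equilibrium is at 0 °C with ice remaining.
m_melt = 30331 / L_f = 90.81 g.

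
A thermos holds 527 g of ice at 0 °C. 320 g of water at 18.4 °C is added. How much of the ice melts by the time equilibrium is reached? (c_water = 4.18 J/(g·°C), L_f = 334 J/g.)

m_melted ≈ 73.7 g

Heat available from the water dropping to 0 °C: 320·4.18·18.4 = 24612 J.
Melting all 527 g of ice would need 527·334 = 176018 J.
24612 J < 176018 J, so only part of the ice melts and the system sits at 0 °C.
Mass melted = 24612/334 ≈ 73.69 g.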